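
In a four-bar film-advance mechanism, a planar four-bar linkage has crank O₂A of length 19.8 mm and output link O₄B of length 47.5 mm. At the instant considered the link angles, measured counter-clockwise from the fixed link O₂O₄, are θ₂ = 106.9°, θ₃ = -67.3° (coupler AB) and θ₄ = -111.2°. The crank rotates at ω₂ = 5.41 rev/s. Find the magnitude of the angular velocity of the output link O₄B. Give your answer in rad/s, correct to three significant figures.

2.07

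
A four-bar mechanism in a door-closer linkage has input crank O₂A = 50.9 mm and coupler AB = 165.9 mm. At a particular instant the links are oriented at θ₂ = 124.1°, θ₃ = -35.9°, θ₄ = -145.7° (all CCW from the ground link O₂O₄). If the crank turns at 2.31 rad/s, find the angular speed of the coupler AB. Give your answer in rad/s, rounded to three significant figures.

ω₂ = 2.31 rad/s
Differentiating the loop-closure r₂e^{iθ₂}+r₃e^{iθ₃}=r₁+r₄e^{iθ₄} gives r₂ω₂e^{iθ₂}+r₃ω₃e^{iθ₃}=r₄ω₄e^{iθ₄}.
Eliminating the other unknown: ω₃ = r₂ω₂ sin(θ₄−θ₂) / [r₃ sin(θ₃−θ₄)].
Numerator sine = +0.99999; denominator sine = +0.94088.
Result = 0.0509·2.31·(+0.99999) / (0.1659·(+0.94088)) = +0.75326 rad/s; magnitude 0.75326 rad/s.

0.753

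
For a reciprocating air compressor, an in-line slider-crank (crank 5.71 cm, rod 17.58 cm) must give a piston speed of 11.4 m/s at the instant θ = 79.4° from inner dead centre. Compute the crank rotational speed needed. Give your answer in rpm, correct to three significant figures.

For an in-line slider-crank, |v_piston| = rω|sinθ|·[1 + r cosθ/√(L² − r² sin²θ)].
With r = 0.0571 m, L = 0.1758 m, θ = 79.4°: the bracketed kinematic factor |dx/dθ| = 0.059664 m.
ω = v/|dx/dθ| = 11.4/0.059664 = 191.07 rad/s.
N = 60ω/(2π) = 1824.6 rpm.

1820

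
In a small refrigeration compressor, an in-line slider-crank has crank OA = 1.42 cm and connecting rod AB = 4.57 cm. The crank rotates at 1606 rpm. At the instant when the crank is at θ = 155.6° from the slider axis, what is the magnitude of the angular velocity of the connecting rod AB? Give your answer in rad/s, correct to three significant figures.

ω = 168.2 rad/s (converted from 1606 rpm).
The rod makes angle φ with the slider axis where L sinφ = r sinθ; differentiating, L cosφ·φ̇ = r ω cosθ.
L cosφ = √(L² − r² sin²θ) = 0.045322 m.
|ω_rod| = r ω |cosθ| / √(L² − r² sin²θ) = 0.0142·168.2·0.91068/0.045322 = 47.987 rad/s.

48.0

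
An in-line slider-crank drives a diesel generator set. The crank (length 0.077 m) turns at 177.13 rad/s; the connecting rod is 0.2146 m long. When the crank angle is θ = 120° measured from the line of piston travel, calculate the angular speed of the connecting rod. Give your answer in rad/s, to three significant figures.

33.4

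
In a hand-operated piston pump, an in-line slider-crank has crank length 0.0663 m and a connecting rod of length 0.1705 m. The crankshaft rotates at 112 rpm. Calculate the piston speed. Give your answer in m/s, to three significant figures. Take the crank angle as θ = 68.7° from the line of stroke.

0.834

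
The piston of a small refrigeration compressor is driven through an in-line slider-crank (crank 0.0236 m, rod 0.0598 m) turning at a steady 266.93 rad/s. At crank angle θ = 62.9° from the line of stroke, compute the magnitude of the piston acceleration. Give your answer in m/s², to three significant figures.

372

ω = 266.9 rad/s
x(θ) = r cosθ + √(L² − r² sin²θ); with ω constant, a = ω²·d²x/dθ².
d²x/dθ² = −r cosθ − r²(cos2θ)/√u − r⁴ sin²2θ/(4u^{3/2}),  u = L² − r² sin²θ = 0.00313466 m².
Substituting r = 0.0236 m, L = 0.0598 m, θ = 62.9°: d²x/dθ² = -0.0052225 m.
a = ω²·d²x/dθ² = (266.9)²·(-0.0052225) = -372.11 m/s²;  |a| = 372.11 m/s².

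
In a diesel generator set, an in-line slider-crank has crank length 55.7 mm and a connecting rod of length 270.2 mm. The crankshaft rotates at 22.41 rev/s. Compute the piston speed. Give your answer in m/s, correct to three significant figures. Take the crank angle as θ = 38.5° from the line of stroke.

5.68

ω = 2π·22.4 = 140.8 rad/s
For an in-line slider-crank, x = r cosθ + √(L² − r² sin²θ), so v = −rω sinθ·[1 + r cosθ/√(L² − r² sin²θ)].
With r = 0.0557 m, L = 0.2702 m, θ = 38.5°: √(L² − r² sin²θ) = 0.26797 m.
v = −0.0557·140.8·0.62251·[1 + 0.0557·0.78261/0.26797] = -5.6766 m/s.
|v| = 5.6766 m/s.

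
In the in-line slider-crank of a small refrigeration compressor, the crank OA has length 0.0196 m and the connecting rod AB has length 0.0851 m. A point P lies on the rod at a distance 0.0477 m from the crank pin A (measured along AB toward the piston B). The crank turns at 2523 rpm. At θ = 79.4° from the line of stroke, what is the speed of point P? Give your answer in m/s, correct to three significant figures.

ω = 264.2 rad/s.  Crank-pin speed |V_A| = rω = 5.1785 m/s, perpendicular to OA.
Rod angle: sinφ = −(r/L) sinθ ⇒ φ = -13.084°; ω_rod = −rω cosθ/√(L²−r²sin²θ) = -11.492 rad/s.
V_P = V_A + ω_rod × AP, with AP = 0.0477 m along the rod.
Components: V_Px = −rω sinθ − a·ω_rod·sinφ = -5.2142 m/s;  V_Py = rω cosθ + a·ω_rod·cosφ = +0.41865 m/s.
|V_P| = √(V_Px² + V_Py²) = 5.231 m/s.

5.23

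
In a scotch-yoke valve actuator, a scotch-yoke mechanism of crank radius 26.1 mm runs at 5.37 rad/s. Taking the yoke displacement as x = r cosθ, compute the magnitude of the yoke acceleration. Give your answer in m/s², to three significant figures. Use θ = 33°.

0.631

ω = 5.37 rad/s
x = r cosθ ⇒ ẍ = −rω² cosθ (ω constant).
|a| = rω²|cosθ| = 0.0261·(5.37)²·|cos 33°| = 0.63122 m/s².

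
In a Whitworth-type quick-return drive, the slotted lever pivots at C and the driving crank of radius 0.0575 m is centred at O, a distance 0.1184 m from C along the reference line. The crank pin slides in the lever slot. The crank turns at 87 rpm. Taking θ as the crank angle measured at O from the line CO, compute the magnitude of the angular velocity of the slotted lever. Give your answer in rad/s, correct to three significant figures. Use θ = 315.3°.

2.75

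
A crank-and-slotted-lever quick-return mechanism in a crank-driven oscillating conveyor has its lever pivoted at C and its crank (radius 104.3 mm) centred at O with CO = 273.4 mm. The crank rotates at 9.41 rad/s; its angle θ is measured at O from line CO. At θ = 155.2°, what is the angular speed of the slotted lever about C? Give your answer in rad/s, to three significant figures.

4.17

ω = 9.41 rad/s
Crank pin A relative to C: A = (d + r cosθ, r sinθ); lever angle φ = atan2(r sinθ, d + r cosθ).
Differentiating tanφ: φ̇ = rω(d cosθ + r)/(d² + r² + 2dr cosθ).
d² + r² + 2dr cosθ = |CA|² = 0.0338544 m²;  d cosθ + r = -0.14389 m.
|ω_lever| = |0.1043·9.41·-0.14389| / 0.0338544 = 4.1714 rad/s.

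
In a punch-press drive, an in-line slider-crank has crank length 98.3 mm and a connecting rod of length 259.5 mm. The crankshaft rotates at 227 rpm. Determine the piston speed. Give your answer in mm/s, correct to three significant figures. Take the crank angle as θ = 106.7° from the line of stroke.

1980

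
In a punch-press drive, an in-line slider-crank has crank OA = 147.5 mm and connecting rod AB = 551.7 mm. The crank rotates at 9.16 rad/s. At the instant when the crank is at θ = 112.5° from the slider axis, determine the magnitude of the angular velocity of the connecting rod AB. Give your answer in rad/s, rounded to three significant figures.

0.967

ω = 9.16 rad/s
The rod makes angle φ with the slider axis where L sinφ = r sinθ; differentiating, L cosφ·φ̇ = r ω cosθ.
L cosφ = √(L² − r² sin²θ) = 0.53461 m.
|ω_rod| = r ω |cosθ| / √(L² − r² sin²θ) = 0.1475·9.16·0.38268/0.53461 = 0.96715 rad/s.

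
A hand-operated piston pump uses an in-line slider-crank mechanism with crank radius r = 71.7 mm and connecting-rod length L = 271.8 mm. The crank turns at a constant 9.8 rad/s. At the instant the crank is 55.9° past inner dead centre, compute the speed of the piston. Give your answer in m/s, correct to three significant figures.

ω = 9.8 rad/s
For an in-line slider-crank, x = r cosθ + √(L² − r² sin²θ), so v = −rω sinθ·[1 + r cosθ/√(L² − r² sin²θ)].
With r = 0.0717 m, L = 0.2718 m, θ = 55.9°: √(L² − r² sin²θ) = 0.26524 m.
v = −0.0717·9.8·0.82806·[1 + 0.0717·0.56064/0.26524] = -0.67003 m/s.
|v| = 0.67003 m/s.

0.670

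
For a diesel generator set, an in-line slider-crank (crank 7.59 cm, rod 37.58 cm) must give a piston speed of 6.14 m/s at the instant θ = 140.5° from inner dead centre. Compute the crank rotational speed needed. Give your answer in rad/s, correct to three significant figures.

For an in-line slider-crank, |v_piston| = rω|sinθ|·[1 + r cosθ/√(L² − r² sin²θ)].
With r = 0.0759 m, L = 0.3758 m, θ = 140.5°: the bracketed kinematic factor |dx/dθ| = 0.040692 m.
ω = v/|dx/dθ| = 6.14/0.040692 = 150.89 rad/s.

151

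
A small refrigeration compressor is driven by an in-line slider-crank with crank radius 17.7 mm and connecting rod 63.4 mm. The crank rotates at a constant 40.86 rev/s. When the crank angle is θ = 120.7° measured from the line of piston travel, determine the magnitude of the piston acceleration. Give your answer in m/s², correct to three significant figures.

ω = 2π·40.9 = 256.7 rad/s
x(θ) = r cosθ + √(L² − r² sin²θ); with ω constant, a = ω²·d²x/dθ².
d²x/dθ² = −r cosθ − r²(cos2θ)/√u − r⁴ sin²2θ/(4u^{3/2}),  u = L² − r² sin²θ = 0.00378793 m².
Substituting r = 0.0177 m, L = 0.0634 m, θ = 120.7°: d²x/dθ² = +0.011392 m.
a = ω²·d²x/dθ² = (256.7)²·(+0.011392) = +750.87 m/s²;  |a| = 750.87 m/s².

751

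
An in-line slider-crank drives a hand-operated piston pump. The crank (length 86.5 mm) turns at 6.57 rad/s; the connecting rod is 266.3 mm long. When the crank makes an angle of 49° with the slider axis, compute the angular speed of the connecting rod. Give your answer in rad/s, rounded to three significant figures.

1.44

ω = 6.57 rad/s
The rod makes angle φ with the slider axis where L sinφ = r sinθ; differentiating, L cosφ·φ̇ = r ω cosθ.
L cosφ = √(L² − r² sin²θ) = 0.25817 m.
|ω_rod| = r ω |cosθ| / √(L² − r² sin²θ) = 0.0865·6.57·0.65606/0.25817 = 1.4441 rad/s.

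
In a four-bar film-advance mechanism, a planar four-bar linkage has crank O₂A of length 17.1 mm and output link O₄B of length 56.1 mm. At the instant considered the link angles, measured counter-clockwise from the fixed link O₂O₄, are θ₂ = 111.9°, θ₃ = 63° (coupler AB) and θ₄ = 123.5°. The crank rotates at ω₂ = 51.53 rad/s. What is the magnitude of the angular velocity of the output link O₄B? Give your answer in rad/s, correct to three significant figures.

13.6

ω₂ = 51.53 rad/s
Differentiating the loop-closure r₂e^{iθ₂}+r₃e^{iθ₃}=r₁+r₄e^{iθ₄} gives r₂ω₂e^{iθ₂}+r₃ω₃e^{iθ₃}=r₄ω₄e^{iθ₄}.
Eliminating the other unknown: ω₄ = r₂ω₂ sin(θ₂−θ₃) / [r₄ sin(θ₄−θ₃)].
Numerator sine = +0.75356; denominator sine = +0.87036.
Result = 0.0171·51.53·(+0.75356) / (0.0561·(+0.87036)) = +13.599 rad/s; magnitude 13.599 rad/s.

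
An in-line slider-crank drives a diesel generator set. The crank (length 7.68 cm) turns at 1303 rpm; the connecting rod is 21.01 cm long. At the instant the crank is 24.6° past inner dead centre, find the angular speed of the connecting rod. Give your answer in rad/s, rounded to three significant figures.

ω = 136.4 rad/s (converted from 1303 rpm).
The rod makes angle φ with the slider axis where L sinφ = r sinθ; differentiating, L cosφ·φ̇ = r ω cosθ.
L cosφ = √(L² − r² sin²θ) = 0.20765 m.
|ω_rod| = r ω |cosθ| / √(L² − r² sin²θ) = 0.0768·136.4·0.90924/0.20765 = 45.885 rad/s.

45.9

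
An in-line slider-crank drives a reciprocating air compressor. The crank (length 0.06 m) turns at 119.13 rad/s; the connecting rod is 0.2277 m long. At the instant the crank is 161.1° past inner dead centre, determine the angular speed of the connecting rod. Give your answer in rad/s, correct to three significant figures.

29.8

ω = 119.1 rad/s
The rod makes angle φ with the slider axis where L sinφ = r sinθ; differentiating, L cosφ·φ̇ = r ω cosθ.
L cosφ = √(L² − r² sin²θ) = 0.22687 m.
|ω_rod| = r ω |cosθ| / √(L² − r² sin²θ) = 0.06·119.1·0.94609/0.22687 = 29.808 rad/s.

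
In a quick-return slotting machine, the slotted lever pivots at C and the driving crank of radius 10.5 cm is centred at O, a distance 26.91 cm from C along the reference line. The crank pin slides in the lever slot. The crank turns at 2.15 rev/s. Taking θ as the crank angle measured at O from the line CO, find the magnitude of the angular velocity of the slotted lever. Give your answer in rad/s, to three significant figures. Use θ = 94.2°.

ω = 13.51 rad/s (from 2.15 rev/s).
Crank pin A relative to C: A = (d + r cosθ, r sinθ); lever angle φ = atan2(r sinθ, d + r cosθ).
Differentiating tanφ: φ̇ = rω(d cosθ + r)/(d² + r² + 2dr cosθ).
d² + r² + 2dr cosθ = |CA|² = 0.079301 m²;  d cosθ + r = +0.085292 m.
|ω_lever| = |0.105·13.51·+0.085292| / 0.079301 = 1.5256 rad/s.

1.53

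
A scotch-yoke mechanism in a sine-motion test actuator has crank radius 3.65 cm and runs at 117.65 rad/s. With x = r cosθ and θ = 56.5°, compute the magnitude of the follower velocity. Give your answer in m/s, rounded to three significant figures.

3.58

ω = 117.7 rad/s
x = r cosθ ⇒ ẋ = −rω sinθ.
|v| = rω|sinθ| = 0.0365·117.7·|sin 56.5°| = 3.5809 m/s.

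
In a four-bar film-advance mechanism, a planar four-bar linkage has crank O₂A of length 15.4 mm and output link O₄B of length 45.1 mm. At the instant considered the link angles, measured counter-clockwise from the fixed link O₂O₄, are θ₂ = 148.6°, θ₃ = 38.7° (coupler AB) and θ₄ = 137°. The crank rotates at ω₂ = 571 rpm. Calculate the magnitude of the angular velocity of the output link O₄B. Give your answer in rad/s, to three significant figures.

ω₂ = 59.79 rad/s (from 571 rpm).
Differentiating the loop-closure r₂e^{iθ₂}+r₃e^{iθ₃}=r₁+r₄e^{iθ₄} gives r₂ω₂e^{iθ₂}+r₃ω₃e^{iθ₃}=r₄ω₄e^{iθ₄}.
Eliminating the other unknown: ω₄ = r₂ω₂ sin(θ₂−θ₃) / [r₄ sin(θ₄−θ₃)].
Numerator sine = +0.94029; denominator sine = +0.98953.
Result = 0.0154·59.79·(+0.94029) / (0.0451·(+0.98953)) = +19.402 rad/s; magnitude 19.402 rad/s.

19.4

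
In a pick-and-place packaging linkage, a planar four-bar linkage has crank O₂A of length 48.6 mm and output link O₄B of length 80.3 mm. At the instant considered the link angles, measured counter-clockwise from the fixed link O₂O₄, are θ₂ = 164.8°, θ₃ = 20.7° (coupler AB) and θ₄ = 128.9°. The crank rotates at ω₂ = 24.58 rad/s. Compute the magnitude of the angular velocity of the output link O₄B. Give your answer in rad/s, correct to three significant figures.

ω₂ = 24.58 rad/s
Differentiating the loop-closure r₂e^{iθ₂}+r₃e^{iθ₃}=r₁+r₄e^{iθ₄} gives r₂ω₂e^{iθ₂}+r₃ω₃e^{iθ₃}=r₄ω₄e^{iθ₄}.
Eliminating the other unknown: ω₄ = r₂ω₂ sin(θ₂−θ₃) / [r₄ sin(θ₄−θ₃)].
Numerator sine = +0.58637; denominator sine = +0.94997.
Result = 0.0486·24.58·(+0.58637) / (0.0803·(+0.94997)) = +9.1826 rad/s; magnitude 9.1826 rad/s.

9.18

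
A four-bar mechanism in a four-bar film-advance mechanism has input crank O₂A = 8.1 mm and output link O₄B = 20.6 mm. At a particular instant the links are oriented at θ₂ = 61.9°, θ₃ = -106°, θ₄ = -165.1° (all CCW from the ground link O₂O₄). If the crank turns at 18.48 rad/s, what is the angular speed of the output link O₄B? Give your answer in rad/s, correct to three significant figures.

1.78

ω₂ = 18.48 rad/s
Differentiating the loop-closure r₂e^{iθ₂}+r₃e^{iθ₃}=r₁+r₄e^{iθ₄} gives r₂ω₂e^{iθ₂}+r₃ω₃e^{iθ₃}=r₄ω₄e^{iθ₄}.
Eliminating the other unknown: ω₄ = r₂ω₂ sin(θ₂−θ₃) / [r₄ sin(θ₄−θ₃)].
Numerator sine = +0.20962; denominator sine = -0.85806.
Result = 0.0081·18.48·(+0.20962) / (0.0206·(-0.85806)) = -1.7751 rad/s; magnitude 1.7751 rad/s.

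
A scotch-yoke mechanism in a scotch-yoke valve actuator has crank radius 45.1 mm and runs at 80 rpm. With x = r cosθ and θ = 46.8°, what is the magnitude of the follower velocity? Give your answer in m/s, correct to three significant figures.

ω = 8.378 rad/s (from 80 rpm).
x = r cosθ ⇒ ẋ = −rω sinθ.
|v| = rω|sinθ| = 0.0451·8.378·|sin 46.8°| = 0.27543 m/s.

0.275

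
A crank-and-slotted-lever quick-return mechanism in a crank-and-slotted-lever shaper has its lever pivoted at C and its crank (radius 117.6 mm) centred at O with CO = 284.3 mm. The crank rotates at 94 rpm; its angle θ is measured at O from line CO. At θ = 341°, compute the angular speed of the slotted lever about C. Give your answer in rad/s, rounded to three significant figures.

2.83

ω = 9.844 rad/s (from 94 rpm).
Crank pin A relative to C: A = (d + r cosθ, r sinθ); lever angle φ = atan2(r sinθ, d + r cosθ).
Differentiating tanφ: φ̇ = rω(d cosθ + r)/(d² + r² + 2dr cosθ).
d² + r² + 2dr cosθ = |CA|² = 0.157881 m²;  d cosθ + r = +0.38641 m.
|ω_lever| = |0.1176·9.844·+0.38641| / 0.157881 = 2.8332 rad/s.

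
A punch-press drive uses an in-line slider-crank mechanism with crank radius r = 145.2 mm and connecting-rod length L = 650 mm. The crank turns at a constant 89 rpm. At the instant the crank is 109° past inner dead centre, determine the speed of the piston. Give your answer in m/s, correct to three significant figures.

1.18

ω = 2π·89/60 = 9.32 rad/s
For an in-line slider-crank, x = r cosθ + √(L² − r² sin²θ), so v = −rω sinθ·[1 + r cosθ/√(L² − r² sin²θ)].
With r = 0.1452 m, L = 0.65 m, θ = 109°: √(L² − r² sin²θ) = 0.63534 m.
v = −0.1452·9.32·0.94552·[1 + 0.1452·-0.32557/0.63534] = -1.1843 m/s.
|v| = 1.1843 m/s.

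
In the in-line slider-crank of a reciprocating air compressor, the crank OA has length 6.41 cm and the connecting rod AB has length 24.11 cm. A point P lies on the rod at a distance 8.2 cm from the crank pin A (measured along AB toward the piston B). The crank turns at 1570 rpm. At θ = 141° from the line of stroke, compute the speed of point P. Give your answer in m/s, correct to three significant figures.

8.19

ω = 164.4 rad/s.  Crank-pin speed |V_A| = rω = 10.539 m/s, perpendicular to OA.
Rod angle: sinφ = −(r/L) sinθ ⇒ φ = -9.632°; ω_rod = −rω cosθ/√(L²−r²sin²θ) = +34.455 rad/s.
V_P = V_A + ω_rod × AP, with AP = 0.082 m along the rod.
Components: V_Px = −rω sinθ − a·ω_rod·sinφ = -6.1595 m/s;  V_Py = rω cosθ + a·ω_rod·cosφ = -5.4046 m/s.
|V_P| = √(V_Px² + V_Py²) = 8.1944 m/s.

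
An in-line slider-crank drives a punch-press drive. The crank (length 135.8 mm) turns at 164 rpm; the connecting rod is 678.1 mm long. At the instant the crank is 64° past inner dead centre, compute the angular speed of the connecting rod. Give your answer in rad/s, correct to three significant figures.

1.53

ω = 17.17 rad/s (converted from 164 rpm).
The rod makes angle φ with the slider axis where L sinφ = r sinθ; differentiating, L cosφ·φ̇ = r ω cosθ.
L cosφ = √(L² − r² sin²θ) = 0.66702 m.
|ω_rod| = r ω |cosθ| / √(L² − r² sin²θ) = 0.1358·17.17·0.43837/0.66702 = 1.5328 rad/s.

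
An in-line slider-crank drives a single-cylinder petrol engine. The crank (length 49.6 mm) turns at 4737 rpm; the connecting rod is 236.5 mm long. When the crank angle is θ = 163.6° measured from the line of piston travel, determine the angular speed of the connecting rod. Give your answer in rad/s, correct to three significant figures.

ω = 496.1 rad/s (converted from 4737 rpm).
The rod makes angle φ with the slider axis where L sinφ = r sinθ; differentiating, L cosφ·φ̇ = r ω cosθ.
L cosφ = √(L² − r² sin²θ) = 0.23609 m.
|ω_rod| = r ω |cosθ| / √(L² − r² sin²θ) = 0.0496·496.1·0.95931/0.23609 = 99.978 rad/s.

100.0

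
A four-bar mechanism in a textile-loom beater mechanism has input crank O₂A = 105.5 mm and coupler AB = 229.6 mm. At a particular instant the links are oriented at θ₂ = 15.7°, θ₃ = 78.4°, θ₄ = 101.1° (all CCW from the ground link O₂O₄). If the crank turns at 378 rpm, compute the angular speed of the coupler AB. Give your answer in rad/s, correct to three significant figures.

ω₂ = 39.58 rad/s (from 378 rpm).
Differentiating the loop-closure r₂e^{iθ₂}+r₃e^{iθ₃}=r₁+r₄e^{iθ₄} gives r₂ω₂e^{iθ₂}+r₃ω₃e^{iθ₃}=r₄ω₄e^{iθ₄}.
Eliminating the other unknown: ω₃ = r₂ω₂ sin(θ₄−θ₂) / [r₃ sin(θ₃−θ₄)].
Numerator sine = +0.99678; denominator sine = -0.38591.
Result = 0.1055·39.58·(+0.99678) / (0.2296·(-0.38591)) = -46.981 rad/s; magnitude 46.981 rad/s.

47.0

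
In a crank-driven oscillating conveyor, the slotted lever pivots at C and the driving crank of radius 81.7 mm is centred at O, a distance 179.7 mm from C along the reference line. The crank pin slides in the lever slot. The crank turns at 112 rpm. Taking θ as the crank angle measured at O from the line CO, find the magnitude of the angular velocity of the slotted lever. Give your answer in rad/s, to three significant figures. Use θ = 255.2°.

ω = 11.73 rad/s (from 112 rpm).
Crank pin A relative to C: A = (d + r cosθ, r sinθ); lever angle φ = atan2(r sinθ, d + r cosθ).
Differentiating tanφ: φ̇ = rω(d cosθ + r)/(d² + r² + 2dr cosθ).
d² + r² + 2dr cosθ = |CA|² = 0.0314663 m²;  d cosθ + r = +0.035796 m.
|ω_lever| = |0.0817·11.73·+0.035796| / 0.0314663 = 1.0901 rad/s.

1.09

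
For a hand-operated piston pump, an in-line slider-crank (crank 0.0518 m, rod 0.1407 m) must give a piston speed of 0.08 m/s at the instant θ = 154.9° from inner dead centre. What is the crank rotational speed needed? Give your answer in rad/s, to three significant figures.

5.50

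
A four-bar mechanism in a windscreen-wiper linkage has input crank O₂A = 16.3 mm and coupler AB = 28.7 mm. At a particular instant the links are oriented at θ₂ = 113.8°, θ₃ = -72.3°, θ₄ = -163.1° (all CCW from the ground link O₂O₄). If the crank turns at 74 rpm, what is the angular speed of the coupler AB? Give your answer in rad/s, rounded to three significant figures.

ω₂ = 7.749 rad/s (from 74 rpm).
Differentiating the loop-closure r₂e^{iθ₂}+r₃e^{iθ₃}=r₁+r₄e^{iθ₄} gives r₂ω₂e^{iθ₂}+r₃ω₃e^{iθ₃}=r₄ω₄e^{iθ₄}.
Eliminating the other unknown: ω₃ = r₂ω₂ sin(θ₄−θ₂) / [r₃ sin(θ₃−θ₄)].
Numerator sine = +0.99276; denominator sine = +0.99990.
Result = 0.0163·7.749·(+0.99276) / (0.0287·(+0.99990)) = +4.3697 rad/s; magnitude 4.3697 rad/s.

4.37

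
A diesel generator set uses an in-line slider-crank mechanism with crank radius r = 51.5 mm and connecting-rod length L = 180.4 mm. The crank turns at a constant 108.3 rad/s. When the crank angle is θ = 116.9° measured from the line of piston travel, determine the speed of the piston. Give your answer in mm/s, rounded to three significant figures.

ω = 108.3 rad/s
For an in-line slider-crank, x = r cosθ + √(L² − r² sin²θ), so v = −rω sinθ·[1 + r cosθ/√(L² − r² sin²θ)].
With r = 0.0515 m, L = 0.1804 m, θ = 116.9°: √(L² − r² sin²θ) = 0.17446 m.
v = −0.0515·108.3·0.89180·[1 + 0.0515·-0.45243/0.17446] = -4.3096 m/s.
|v| = 4.3096 m/s = 4309.6 mm/s.

4310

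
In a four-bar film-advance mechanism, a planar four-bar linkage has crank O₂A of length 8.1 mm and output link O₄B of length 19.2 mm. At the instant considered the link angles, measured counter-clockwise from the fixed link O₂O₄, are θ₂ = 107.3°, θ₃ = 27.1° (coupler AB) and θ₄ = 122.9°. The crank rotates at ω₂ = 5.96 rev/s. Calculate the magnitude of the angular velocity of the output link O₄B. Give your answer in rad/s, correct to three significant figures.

15.6

ω₂ = 37.45 rad/s (from 5.96 rev/s).
Differentiating the loop-closure r₂e^{iθ₂}+r₃e^{iθ₃}=r₁+r₄e^{iθ₄} gives r₂ω₂e^{iθ₂}+r₃ω₃e^{iθ₃}=r₄ω₄e^{iθ₄}.
Eliminating the other unknown: ω₄ = r₂ω₂ sin(θ₂−θ₃) / [r₄ sin(θ₄−θ₃)].
Numerator sine = +0.98541; denominator sine = +0.99488.
Result = 0.0081·37.45·(+0.98541) / (0.0192·(+0.99488)) = +15.648 rad/s; magnitude 15.648 rad/s.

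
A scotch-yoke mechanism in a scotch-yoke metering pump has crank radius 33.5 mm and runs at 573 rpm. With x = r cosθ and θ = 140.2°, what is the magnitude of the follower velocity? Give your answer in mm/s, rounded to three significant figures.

1290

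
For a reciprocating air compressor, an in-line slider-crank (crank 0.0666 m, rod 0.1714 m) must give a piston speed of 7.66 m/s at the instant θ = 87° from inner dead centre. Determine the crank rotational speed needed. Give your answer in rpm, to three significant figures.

For an in-line slider-crank, |v_piston| = rω|sinθ|·[1 + r cosθ/√(L² − r² sin²θ)].
With r = 0.0666 m, L = 0.1714 m, θ = 87°: the bracketed kinematic factor |dx/dθ| = 0.067976 m.
ω = v/|dx/dθ| = 7.66/0.067976 = 112.69 rad/s.
N = 60ω/(2π) = 1076.1 rpm.

1080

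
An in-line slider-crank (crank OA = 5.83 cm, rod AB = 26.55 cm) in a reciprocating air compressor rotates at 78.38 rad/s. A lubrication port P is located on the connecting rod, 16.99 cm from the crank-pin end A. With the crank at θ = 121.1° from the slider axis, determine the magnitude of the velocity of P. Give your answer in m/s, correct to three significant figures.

3.72

ω = 78.38 rad/s.  Crank-pin speed |V_A| = rω = 4.5696 m/s, perpendicular to OA.
Rod angle: sinφ = −(r/L) sinθ ⇒ φ = -10.837°; ω_rod = −rω cosθ/√(L²−r²sin²θ) = +9.0516 rad/s.
V_P = V_A + ω_rod × AP, with AP = 0.1699 m along the rod.
Components: V_Px = −rω sinθ − a·ω_rod·sinφ = -3.6236 m/s;  V_Py = rω cosθ + a·ω_rod·cosφ = -0.8499 m/s.
|V_P| = √(V_Px² + V_Py²) = 3.7219 m/s.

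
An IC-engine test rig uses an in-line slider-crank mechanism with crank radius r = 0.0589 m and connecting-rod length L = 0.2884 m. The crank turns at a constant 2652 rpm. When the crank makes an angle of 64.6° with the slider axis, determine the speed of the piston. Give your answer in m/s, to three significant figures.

ω = 2π·2652/60 = 277.7 rad/s
For an in-line slider-crank, x = r cosθ + √(L² − r² sin²θ), so v = −rω sinθ·[1 + r cosθ/√(L² − r² sin²θ)].
With r = 0.0589 m, L = 0.2884 m, θ = 64.6°: √(L² − r² sin²θ) = 0.28345 m.
v = −0.0589·277.7·0.90334·[1 + 0.0589·0.42894/0.28345] = -16.093 m/s.
|v| = 16.093 m/s.

16.1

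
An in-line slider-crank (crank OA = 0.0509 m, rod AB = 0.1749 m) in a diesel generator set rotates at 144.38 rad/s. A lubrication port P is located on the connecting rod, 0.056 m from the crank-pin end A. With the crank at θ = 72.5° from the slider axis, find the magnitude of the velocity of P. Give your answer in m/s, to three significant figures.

ω = 144.4 rad/s.  Crank-pin speed |V_A| = rω = 7.3489 m/s, perpendicular to OA.
Rod angle: sinφ = −(r/L) sinθ ⇒ φ = -16.114°; ω_rod = −rω cosθ/√(L²−r²sin²θ) = -13.152 rad/s.
V_P = V_A + ω_rod × AP, with AP = 0.056 m along the rod.
Components: V_Px = −rω sinθ − a·ω_rod·sinφ = -7.2132 m/s;  V_Py = rω cosθ + a·ω_rod·cosφ = +1.5023 m/s.
|V_P| = √(V_Px² + V_Py²) = 7.368 m/s.

7.37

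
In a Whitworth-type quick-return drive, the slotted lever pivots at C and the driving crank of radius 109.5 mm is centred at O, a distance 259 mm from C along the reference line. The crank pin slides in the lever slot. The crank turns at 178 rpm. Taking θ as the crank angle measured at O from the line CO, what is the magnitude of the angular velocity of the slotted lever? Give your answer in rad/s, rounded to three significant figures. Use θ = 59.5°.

ω = 18.64 rad/s (from 178 rpm).
Crank pin A relative to C: A = (d + r cosθ, r sinθ); lever angle φ = atan2(r sinθ, d + r cosθ).
Differentiating tanφ: φ̇ = rω(d cosθ + r)/(d² + r² + 2dr cosθ).
d² + r² + 2dr cosθ = |CA|² = 0.107859 m²;  d cosθ + r = +0.24095 m.
|ω_lever| = |0.1095·18.64·+0.24095| / 0.107859 = 4.5597 rad/s.

4.56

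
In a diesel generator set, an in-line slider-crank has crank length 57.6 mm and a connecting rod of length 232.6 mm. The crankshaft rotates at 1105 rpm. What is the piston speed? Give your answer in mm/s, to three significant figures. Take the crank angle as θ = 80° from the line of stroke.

6850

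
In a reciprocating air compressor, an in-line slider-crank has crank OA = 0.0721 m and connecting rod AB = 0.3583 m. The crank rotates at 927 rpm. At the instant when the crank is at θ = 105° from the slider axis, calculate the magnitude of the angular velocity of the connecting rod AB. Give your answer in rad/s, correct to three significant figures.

ω = 97.08 rad/s (converted from 927 rpm).
The rod makes angle φ with the slider axis where L sinφ = r sinθ; differentiating, L cosφ·φ̇ = r ω cosθ.
L cosφ = √(L² − r² sin²θ) = 0.35147 m.
|ω_rod| = r ω |cosθ| / √(L² − r² sin²θ) = 0.0721·97.08·0.25882/0.35147 = 5.1541 rad/s.

5.15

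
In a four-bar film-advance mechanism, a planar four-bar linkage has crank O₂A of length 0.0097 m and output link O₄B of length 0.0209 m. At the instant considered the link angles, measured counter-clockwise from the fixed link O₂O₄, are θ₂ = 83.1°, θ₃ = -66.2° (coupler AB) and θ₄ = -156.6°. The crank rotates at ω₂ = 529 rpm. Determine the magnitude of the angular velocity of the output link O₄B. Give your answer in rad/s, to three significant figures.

ω₂ = 55.4 rad/s (from 529 rpm).
Differentiating the loop-closure r₂e^{iθ₂}+r₃e^{iθ₃}=r₁+r₄e^{iθ₄} gives r₂ω₂e^{iθ₂}+r₃ω₃e^{iθ₃}=r₄ω₄e^{iθ₄}.
Eliminating the other unknown: ω₄ = r₂ω₂ sin(θ₂−θ₃) / [r₄ sin(θ₄−θ₃)].
Numerator sine = +0.51054; denominator sine = -0.99998.
Result = 0.0097·55.4·(+0.51054) / (0.0209·(-0.99998)) = -13.127 rad/s; magnitude 13.127 rad/s.

13.1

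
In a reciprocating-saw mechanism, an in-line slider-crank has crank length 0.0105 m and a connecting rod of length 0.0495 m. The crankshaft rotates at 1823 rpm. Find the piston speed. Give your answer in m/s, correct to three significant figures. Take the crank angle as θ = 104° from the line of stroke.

ω = 2π·1823/60 = 190.9 rad/s
For an in-line slider-crank, x = r cosθ + √(L² − r² sin²θ), so v = −rω sinθ·[1 + r cosθ/√(L² − r² sin²θ)].
With r = 0.0105 m, L = 0.0495 m, θ = 104°: √(L² − r² sin²θ) = 0.04844 m.
v = −0.0105·190.9·0.97030·[1 + 0.0105·-0.24192/0.04844] = -1.843 m/s.
|v| = 1.843 m/s.

1.84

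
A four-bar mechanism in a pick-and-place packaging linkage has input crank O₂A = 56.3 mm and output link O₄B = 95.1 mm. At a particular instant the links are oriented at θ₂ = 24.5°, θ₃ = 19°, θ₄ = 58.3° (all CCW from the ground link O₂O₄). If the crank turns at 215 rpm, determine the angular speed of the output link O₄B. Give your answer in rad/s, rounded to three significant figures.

ω₂ = 22.51 rad/s (from 215 rpm).
Differentiating the loop-closure r₂e^{iθ₂}+r₃e^{iθ₃}=r₁+r₄e^{iθ₄} gives r₂ω₂e^{iθ₂}+r₃ω₃e^{iθ₃}=r₄ω₄e^{iθ₄}.
Eliminating the other unknown: ω₄ = r₂ω₂ sin(θ₂−θ₃) / [r₄ sin(θ₄−θ₃)].
Numerator sine = +0.09585; denominator sine = +0.63338.
Result = 0.0563·22.51·(+0.09585) / (0.0951·(+0.63338)) = +2.017 rad/s; magnitude 2.017 rad/s.

2.02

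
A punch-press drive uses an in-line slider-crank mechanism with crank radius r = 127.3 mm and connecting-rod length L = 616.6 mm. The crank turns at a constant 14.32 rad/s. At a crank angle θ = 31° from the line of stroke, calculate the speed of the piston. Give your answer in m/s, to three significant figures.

ω = 14.32 rad/s
For an in-line slider-crank, x = r cosθ + √(L² − r² sin²θ), so v = −rω sinθ·[1 + r cosθ/√(L² − r² sin²θ)].
With r = 0.1273 m, L = 0.6166 m, θ = 31°: √(L² − r² sin²θ) = 0.6131 m.
v = −0.1273·14.32·0.51504·[1 + 0.1273·0.85717/0.6131] = -1.106 m/s.
|v| = 1.106 m/s.

1.11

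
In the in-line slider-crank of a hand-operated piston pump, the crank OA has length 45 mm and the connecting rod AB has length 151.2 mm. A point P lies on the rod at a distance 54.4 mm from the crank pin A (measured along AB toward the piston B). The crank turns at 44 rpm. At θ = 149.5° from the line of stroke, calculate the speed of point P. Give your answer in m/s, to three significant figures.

ω = 4.608 rad/s.  Crank-pin speed |V_A| = rω = 0.20735 m/s, perpendicular to OA.
Rod angle: sinφ = −(r/L) sinθ ⇒ φ = -8.688°; ω_rod = −rω cosθ/√(L²−r²sin²θ) = +1.1953 rad/s.
V_P = V_A + ω_rod × AP, with AP = 0.0544 m along the rod.
Components: V_Px = −rω sinθ − a·ω_rod·sinφ = -0.095414 m/s;  V_Py = rω cosθ + a·ω_rod·cosφ = -0.11438 m/s.
|V_P| = √(V_Px² + V_Py²) = 0.14895 m/s.

0.149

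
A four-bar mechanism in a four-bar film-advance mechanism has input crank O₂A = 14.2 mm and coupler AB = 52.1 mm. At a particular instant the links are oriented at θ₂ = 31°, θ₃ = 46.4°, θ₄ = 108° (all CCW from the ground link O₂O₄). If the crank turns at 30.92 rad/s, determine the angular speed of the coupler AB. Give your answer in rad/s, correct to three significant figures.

ω₂ = 30.92 rad/s
Differentiating the loop-closure r₂e^{iθ₂}+r₃e^{iθ₃}=r₁+r₄e^{iθ₄} gives r₂ω₂e^{iθ₂}+r₃ω₃e^{iθ₃}=r₄ω₄e^{iθ₄}.
Eliminating the other unknown: ω₃ = r₂ω₂ sin(θ₄−θ₂) / [r₃ sin(θ₃−θ₄)].
Numerator sine = +0.97437; denominator sine = -0.87965.
Result = 0.0142·30.92·(+0.97437) / (0.0521·(-0.87965)) = -9.3348 rad/s; magnitude 9.3348 rad/s.

9.33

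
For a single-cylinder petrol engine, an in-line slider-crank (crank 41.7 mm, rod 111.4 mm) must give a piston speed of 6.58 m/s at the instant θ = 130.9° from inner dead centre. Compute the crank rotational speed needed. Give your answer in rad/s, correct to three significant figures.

For an in-line slider-crank, |v_piston| = rω|sinθ|·[1 + r cosθ/√(L² − r² sin²θ)].
With r = 0.0417 m, L = 0.1114 m, θ = 130.9°: the bracketed kinematic factor |dx/dθ| = 0.023465 m.
ω = v/|dx/dθ| = 6.58/0.023465 = 280.42 rad/s.

280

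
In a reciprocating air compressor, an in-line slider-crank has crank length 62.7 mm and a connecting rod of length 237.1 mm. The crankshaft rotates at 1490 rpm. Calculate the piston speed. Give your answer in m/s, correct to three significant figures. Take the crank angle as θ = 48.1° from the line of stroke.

8.59

ω = 2π·1490/60 = 156 rad/s
For an in-line slider-crank, x = r cosθ + √(L² − r² sin²θ), so v = −rω sinθ·[1 + r cosθ/√(L² − r² sin²θ)].
With r = 0.0627 m, L = 0.2371 m, θ = 48.1°: √(L² − r² sin²θ) = 0.23246 m.
v = −0.0627·156·0.74431·[1 + 0.0627·0.66783/0.23246] = -8.5934 m/s.
|v| = 8.5934 m/s.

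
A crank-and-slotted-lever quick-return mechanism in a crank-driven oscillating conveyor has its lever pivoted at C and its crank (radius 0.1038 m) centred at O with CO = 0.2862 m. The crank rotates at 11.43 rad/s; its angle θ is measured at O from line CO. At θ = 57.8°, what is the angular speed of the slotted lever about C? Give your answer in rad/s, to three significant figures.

2.45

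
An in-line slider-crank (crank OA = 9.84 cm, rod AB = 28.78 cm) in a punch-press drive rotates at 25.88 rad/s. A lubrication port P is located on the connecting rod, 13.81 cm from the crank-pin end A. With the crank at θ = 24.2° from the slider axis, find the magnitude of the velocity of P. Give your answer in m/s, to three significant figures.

ω = 25.88 rad/s.  Crank-pin speed |V_A| = rω = 2.5466 m/s, perpendicular to OA.
Rod angle: sinφ = −(r/L) sinθ ⇒ φ = -8.057°; ω_rod = −rω cosθ/√(L²−r²sin²θ) = -8.1513 rad/s.
V_P = V_A + ω_rod × AP, with AP = 0.1381 m along the rod.
Components: V_Px = −rω sinθ − a·ω_rod·sinφ = -1.2017 m/s;  V_Py = rω cosθ + a·ω_rod·cosφ = +1.2082 m/s.
|V_P| = √(V_Px² + V_Py²) = 1.7041 m/s.

1.70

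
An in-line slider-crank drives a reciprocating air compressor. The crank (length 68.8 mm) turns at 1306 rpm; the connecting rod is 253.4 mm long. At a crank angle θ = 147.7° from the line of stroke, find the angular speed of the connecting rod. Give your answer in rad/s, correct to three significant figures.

ω = 136.8 rad/s (converted from 1306 rpm).
The rod makes angle φ with the slider axis where L sinφ = r sinθ; differentiating, L cosφ·φ̇ = r ω cosθ.
L cosφ = √(L² − r² sin²θ) = 0.25072 m.
|ω_rod| = r ω |cosθ| / √(L² − r² sin²θ) = 0.0688·136.8·0.84526/0.25072 = 31.722 rad/s.

31.7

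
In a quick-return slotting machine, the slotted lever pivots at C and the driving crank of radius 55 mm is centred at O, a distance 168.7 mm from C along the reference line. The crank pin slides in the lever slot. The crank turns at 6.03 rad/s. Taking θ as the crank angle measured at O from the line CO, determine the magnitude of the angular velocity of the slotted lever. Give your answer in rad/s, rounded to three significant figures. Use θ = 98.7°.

0.341

ω = 6.03 rad/s
Crank pin A relative to C: A = (d + r cosθ, r sinθ); lever angle φ = atan2(r sinθ, d + r cosθ).
Differentiating tanφ: φ̇ = rω(d cosθ + r)/(d² + r² + 2dr cosθ).
d² + r² + 2dr cosθ = |CA|² = 0.0286777 m²;  d cosθ + r = +0.029482 m.
|ω_lever| = |0.055·6.03·+0.029482| / 0.0286777 = 0.34095 rad/s.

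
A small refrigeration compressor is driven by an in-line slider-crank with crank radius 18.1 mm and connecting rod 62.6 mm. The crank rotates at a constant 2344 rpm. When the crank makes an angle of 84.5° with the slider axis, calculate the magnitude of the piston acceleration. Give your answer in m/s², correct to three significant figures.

218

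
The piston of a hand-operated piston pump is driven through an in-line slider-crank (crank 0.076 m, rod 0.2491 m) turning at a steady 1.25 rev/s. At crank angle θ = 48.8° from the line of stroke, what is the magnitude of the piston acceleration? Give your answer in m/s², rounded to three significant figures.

2.93

ω = 2π·1.25 = 7.854 rad/s
x(θ) = r cosθ + √(L² − r² sin²θ); with ω constant, a = ω²·d²x/dθ².
d²x/dθ² = −r cosθ − r²(cos2θ)/√u − r⁴ sin²2θ/(4u^{3/2}),  u = L² − r² sin²θ = 0.0587809 m².
Substituting r = 0.076 m, L = 0.2491 m, θ = 48.8°: d²x/dθ² = -0.047485 m.
a = ω²·d²x/dθ² = (7.854)²·(-0.047485) = -2.9291 m/s²;  |a| = 2.9291 m/s².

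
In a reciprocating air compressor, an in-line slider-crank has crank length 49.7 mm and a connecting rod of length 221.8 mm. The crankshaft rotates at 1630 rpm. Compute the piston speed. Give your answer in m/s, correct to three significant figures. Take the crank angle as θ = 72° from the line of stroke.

ω = 2π·1630/60 = 170.7 rad/s
For an in-line slider-crank, x = r cosθ + √(L² − r² sin²θ), so v = −rω sinθ·[1 + r cosθ/√(L² − r² sin²θ)].
With r = 0.0497 m, L = 0.2218 m, θ = 72°: √(L² − r² sin²θ) = 0.2167 m.
v = −0.0497·170.7·0.95106·[1 + 0.0497·0.30902/0.2167] = -8.64 m/s.
|v| = 8.64 m/s.

8.64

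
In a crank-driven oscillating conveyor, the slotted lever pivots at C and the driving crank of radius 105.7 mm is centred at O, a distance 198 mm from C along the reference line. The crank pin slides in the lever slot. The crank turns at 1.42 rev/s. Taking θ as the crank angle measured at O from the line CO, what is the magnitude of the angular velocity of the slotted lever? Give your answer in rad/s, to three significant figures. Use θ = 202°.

6.35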